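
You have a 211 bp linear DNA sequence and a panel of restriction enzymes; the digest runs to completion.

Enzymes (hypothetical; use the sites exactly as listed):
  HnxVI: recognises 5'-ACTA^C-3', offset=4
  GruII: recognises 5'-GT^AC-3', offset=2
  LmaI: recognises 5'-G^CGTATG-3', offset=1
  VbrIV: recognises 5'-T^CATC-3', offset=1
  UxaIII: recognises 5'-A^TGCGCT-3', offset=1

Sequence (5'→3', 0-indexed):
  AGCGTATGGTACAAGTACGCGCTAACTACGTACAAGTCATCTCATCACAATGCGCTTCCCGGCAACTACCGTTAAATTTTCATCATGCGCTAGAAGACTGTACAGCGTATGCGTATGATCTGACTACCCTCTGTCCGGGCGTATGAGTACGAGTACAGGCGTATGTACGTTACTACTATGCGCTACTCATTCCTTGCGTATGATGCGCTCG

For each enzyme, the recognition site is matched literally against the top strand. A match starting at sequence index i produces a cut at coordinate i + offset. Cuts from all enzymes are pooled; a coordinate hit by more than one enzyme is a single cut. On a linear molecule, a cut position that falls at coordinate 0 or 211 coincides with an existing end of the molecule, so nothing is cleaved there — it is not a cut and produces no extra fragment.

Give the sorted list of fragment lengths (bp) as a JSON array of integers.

[2,3,3,4,5,5,5,6,6,6,6,7,7,8,8,8,9,9,12,12,13,15,16,18,18]

Per-enzyme occurrences:
  HnxVI (ACTAC, off=4): starts [24, 64, 122, 171] → cuts [28, 68, 126, 175]
  GruII (GTAC, off=2): starts [8, 14, 29, 99, 146, 152, 164] → cuts [10, 16, 31, 101, 148, 154, 166]
  LmaI (GCGTATG, off=1): starts [1, 104, 110, 138, 158, 195] → cuts [2, 105, 111, 139, 159, 196]
  VbrIV (TCATC, off=1): starts [36, 41, 79] → cuts [37, 42, 80]
  UxaIII (ATGCGCT, off=1): starts [49, 84, 177, 202] → cuts [50, 85, 178, 203]

All cut coordinates (distinct, sorted): [2, 10, 16, 28, 31, 37, 42, 50, 68, 80, 85, 101, 105, 111, 126, 139, 148, 154, 159, 166, 175, 178, 196, 203]

Fragments:
  [0,2): 2 bp
  [2,10): 8 bp
  [10,16): 6 bp
  [16,28): 12 bp
  [28,31): 3 bp
  [31,37): 6 bp
  [37,42): 5 bp
  [42,50): 8 bp
  [50,68): 18 bp
  [68,80): 12 bp
  [80,85): 5 bp
  [85,101): 16 bp
  [101,105): 4 bp
  [105,111): 6 bp
  [111,126): 15 bp
  [126,139): 13 bp
  [139,148): 9 bp
  [148,154): 6 bp
  [154,159): 5 bp
  [159,166): 7 bp
  [166,175): 9 bp
  [175,178): 3 bp
  [178,196): 18 bp
  [196,203): 7 bp
  [203,211): 8 bp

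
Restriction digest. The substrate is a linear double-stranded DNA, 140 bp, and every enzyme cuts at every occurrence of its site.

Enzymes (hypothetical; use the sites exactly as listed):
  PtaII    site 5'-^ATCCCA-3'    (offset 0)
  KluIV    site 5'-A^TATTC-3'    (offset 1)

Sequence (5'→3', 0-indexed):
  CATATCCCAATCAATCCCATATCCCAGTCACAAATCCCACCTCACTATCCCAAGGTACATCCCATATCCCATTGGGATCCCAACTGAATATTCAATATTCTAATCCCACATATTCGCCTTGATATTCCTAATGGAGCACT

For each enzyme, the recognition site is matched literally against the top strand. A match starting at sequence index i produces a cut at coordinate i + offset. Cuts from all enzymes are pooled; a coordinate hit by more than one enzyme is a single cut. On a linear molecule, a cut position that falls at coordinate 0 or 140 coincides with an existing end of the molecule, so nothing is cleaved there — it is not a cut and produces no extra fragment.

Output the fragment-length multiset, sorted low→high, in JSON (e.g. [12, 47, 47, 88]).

[3,7,7,7,7,8,10,11,12,12,12,13,13,18]

Scan for sites:
  PtaII (ATCCCA, off=0): starts [3, 13, 20, 33, 46, 58, 65, 76, 102] → cuts [3, 13, 20, 33, 46, 58, 65, 76, 102]
  KluIV (ATATTC, off=1): starts [87, 94, 109, 121] → cuts [88, 95, 110, 122]

All cut coordinates (distinct, sorted): [3, 13, 20, 33, 46, 58, 65, 76, 88, 95, 102, 110, 122]

Fragment lengths:
  [0,3): 3 bp
  [3,13): 10 bp
  [13,20): 7 bp
  [20,33): 13 bp
  [33,46): 13 bp
  [46,58): 12 bp
  [58,65): 7 bp
  [65,76): 11 bp
  [76,88): 12 bp
  [88,95): 7 bp
  [95,102): 7 bp
  [102,110): 8 bp
  [110,122): 12 bp
  [122,140): 18 bp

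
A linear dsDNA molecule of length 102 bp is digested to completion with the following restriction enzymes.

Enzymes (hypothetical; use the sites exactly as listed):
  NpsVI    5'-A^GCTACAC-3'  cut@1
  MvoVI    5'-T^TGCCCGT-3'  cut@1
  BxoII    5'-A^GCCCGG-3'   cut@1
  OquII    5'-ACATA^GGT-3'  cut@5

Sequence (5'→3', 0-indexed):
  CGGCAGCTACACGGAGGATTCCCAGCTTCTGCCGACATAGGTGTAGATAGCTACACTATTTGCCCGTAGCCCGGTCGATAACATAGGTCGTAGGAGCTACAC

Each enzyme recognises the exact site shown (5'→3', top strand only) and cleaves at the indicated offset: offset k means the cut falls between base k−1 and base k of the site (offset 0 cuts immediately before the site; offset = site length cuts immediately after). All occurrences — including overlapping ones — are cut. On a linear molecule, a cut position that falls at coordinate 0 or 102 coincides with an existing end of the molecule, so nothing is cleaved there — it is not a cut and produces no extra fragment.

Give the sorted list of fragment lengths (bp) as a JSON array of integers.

Site scan:
  NpsVI (AGCTACAC, off=1): starts [4, 48, 94] → cuts [5, 49, 95]
  MvoVI (TTGCCCGT, off=1): starts [59] → cuts [60]
  BxoII (AGCCCGG, off=1): starts [67] → cuts [68]
  OquII (ACATAGGT, off=5): starts [34, 80] → cuts [39, 85]

All cut coordinates (distinct, sorted): [5, 39, 49, 60, 68, 85, 95]

Fragments:
  [0,5): 5 bp
  [5,39): 34 bp
  [39,49): 10 bp
  [49,60): 11 bp
  [60,68): 8 bp
  [68,85): 17 bp
  [85,95): 10 bp
  [95,102): 7 bp

[5,7,8,10,10,11,17,34]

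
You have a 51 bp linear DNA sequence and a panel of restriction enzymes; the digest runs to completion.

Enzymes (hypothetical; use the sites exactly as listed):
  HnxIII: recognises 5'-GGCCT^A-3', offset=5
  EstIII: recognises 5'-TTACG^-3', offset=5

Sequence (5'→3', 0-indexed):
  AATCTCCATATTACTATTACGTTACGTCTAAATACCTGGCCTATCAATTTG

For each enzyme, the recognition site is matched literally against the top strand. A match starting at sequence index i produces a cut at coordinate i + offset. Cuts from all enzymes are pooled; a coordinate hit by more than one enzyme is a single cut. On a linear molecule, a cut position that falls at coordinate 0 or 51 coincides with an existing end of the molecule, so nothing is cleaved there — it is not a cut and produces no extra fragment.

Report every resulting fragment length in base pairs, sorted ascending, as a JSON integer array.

Per-enzyme occurrences:
  HnxIII (GGCCTA, off=5): starts [37] → cuts [42]
  EstIII (TTACG, off=5): starts [16, 21] → cuts [21, 26]

All cut coordinates (distinct, sorted): [21, 26, 42]

Fragments:
  [0,21): 21 bp
  [21,26): 5 bp
  [26,42): 16 bp
  [42,51): 9 bp

[5,9,16,21]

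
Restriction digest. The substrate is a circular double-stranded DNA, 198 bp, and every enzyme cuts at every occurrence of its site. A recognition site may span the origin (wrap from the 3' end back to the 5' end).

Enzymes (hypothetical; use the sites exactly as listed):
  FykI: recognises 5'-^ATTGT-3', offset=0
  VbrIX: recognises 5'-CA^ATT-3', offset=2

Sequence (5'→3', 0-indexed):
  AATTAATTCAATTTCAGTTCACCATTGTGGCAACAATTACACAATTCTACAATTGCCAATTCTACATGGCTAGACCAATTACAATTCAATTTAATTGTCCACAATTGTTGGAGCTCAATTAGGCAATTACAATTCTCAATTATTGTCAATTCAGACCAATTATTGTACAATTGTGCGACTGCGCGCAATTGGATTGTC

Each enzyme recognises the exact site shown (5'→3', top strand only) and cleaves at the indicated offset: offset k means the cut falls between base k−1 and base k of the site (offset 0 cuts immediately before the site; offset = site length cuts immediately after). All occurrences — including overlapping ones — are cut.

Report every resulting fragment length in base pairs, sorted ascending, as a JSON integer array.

[3,3,5,5,5,6,6,7,7,7,7,8,8,8,8,9,10,10,12,13,14,18,19]

Per-enzyme occurrences:
  FykI ATTGT/0: at [23, 93, 103, 141, 161, 169, 192] ⇒ [23, 93, 103, 141, 161, 169, 192]
  VbrIX CAATT/2: at [8, 33, 41, 49, 56, 75, 81, 86, 101, 115, 123, 129, 136, 146, 156, 167, 185, 197] ⇒ [1, 10, 35, 43, 51, 58, 77, 83, 88, 103, 117, 125, 131, 138, 148, 158, 169, 187]

Pooled cuts: [1, 10, 23, 35, 43, 51, 58, 77, 83, 88, 93, 103, 117, 125, 131, 138, 141, 148, 158, 161, 169, 187, 192]

Fragments:
  1→10: 9 bp
  10→23: 13 bp
  23→35: 12 bp
  35→43: 8 bp
  43→51: 8 bp
  51→58: 7 bp
  58→77: 19 bp
  77→83: 6 bp
  83→88: 5 bp
  88→93: 5 bp
  93→103: 10 bp
  103→117: 14 bp
  117→125: 8 bp
  125→131: 6 bp
  131→138: 7 bp
  138→141: 3 bp
  141→148: 7 bp
  148→158: 10 bp
  158→161: 3 bp
  161→169: 8 bp
  169→187: 18 bp
  187→192: 5 bp
  192→1 (wrap): 198-192+1 = 7 bp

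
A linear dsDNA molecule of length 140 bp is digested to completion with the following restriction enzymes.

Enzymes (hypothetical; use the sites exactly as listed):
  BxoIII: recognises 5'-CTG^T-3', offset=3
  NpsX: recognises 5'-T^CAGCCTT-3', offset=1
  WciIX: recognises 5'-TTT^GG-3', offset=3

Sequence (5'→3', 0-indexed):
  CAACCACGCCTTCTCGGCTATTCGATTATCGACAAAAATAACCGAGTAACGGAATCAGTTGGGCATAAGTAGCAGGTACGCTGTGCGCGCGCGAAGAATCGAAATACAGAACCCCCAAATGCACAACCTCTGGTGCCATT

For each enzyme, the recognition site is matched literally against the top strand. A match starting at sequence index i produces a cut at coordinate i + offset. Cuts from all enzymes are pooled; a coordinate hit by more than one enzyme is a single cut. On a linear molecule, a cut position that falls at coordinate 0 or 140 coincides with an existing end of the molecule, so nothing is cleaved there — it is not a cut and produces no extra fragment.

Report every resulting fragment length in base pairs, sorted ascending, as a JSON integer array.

[57,83]

Per-enzyme occurrences:
  BxoIII CTGT/3: at [80] ⇒ [83]
  NpsX (TCAGCCTT, off=1): no sites
  WciIX (TTTGG, off=3): no sites

All cut coordinates (distinct, sorted): [83]

Fragments:
  [0,83): 83 bp
  [83,140): 57 bp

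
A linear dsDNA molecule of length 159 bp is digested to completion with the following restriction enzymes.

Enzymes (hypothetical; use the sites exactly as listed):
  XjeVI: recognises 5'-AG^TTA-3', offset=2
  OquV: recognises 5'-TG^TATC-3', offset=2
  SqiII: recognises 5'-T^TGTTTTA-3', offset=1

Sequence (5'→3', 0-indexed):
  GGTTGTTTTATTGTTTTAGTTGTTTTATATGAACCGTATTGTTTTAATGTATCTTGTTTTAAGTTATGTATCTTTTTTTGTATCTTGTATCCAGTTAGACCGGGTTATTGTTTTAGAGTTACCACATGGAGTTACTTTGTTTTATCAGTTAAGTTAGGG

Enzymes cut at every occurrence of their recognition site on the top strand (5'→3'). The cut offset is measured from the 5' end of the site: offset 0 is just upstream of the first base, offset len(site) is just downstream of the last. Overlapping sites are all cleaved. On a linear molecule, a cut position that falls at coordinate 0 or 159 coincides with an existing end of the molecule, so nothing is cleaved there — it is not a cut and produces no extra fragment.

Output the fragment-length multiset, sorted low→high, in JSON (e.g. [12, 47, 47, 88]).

Per-enzyme occurrences:
  XjeVI (AGTTA, off=2): starts [61, 92, 116, 129, 146, 151] → cuts [63, 94, 118, 131, 148, 153]
  OquV (TGTATC, off=2): starts [47, 66, 78, 85] → cuts [49, 68, 80, 87]
  SqiII (TTGTTTTA, off=1): starts [2, 10, 19, 38, 53, 107, 136] → cuts [3, 11, 20, 39, 54, 108, 137]

Pooled cuts: [3, 11, 20, 39, 49, 54, 63, 68, 80, 87, 94, 108, 118, 131, 137, 148, 153]

Fragment lengths:
  [0,3): 3 bp
  [3,11): 8 bp
  [11,20): 9 bp
  [20,39): 19 bp
  [39,49): 10 bp
  [49,54): 5 bp
  [54,63): 9 bp
  [63,68): 5 bp
  [68,80): 12 bp
  [80,87): 7 bp
  [87,94): 7 bp
  [94,108): 14 bp
  [108,118): 10 bp
  [118,131): 13 bp
  [131,137): 6 bp
  [137,148): 11 bp
  [148,153): 5 bp
  [153,159): 6 bp

[3,5,5,5,6,6,7,7,8,9,9,10,10,11,12,13,14,19]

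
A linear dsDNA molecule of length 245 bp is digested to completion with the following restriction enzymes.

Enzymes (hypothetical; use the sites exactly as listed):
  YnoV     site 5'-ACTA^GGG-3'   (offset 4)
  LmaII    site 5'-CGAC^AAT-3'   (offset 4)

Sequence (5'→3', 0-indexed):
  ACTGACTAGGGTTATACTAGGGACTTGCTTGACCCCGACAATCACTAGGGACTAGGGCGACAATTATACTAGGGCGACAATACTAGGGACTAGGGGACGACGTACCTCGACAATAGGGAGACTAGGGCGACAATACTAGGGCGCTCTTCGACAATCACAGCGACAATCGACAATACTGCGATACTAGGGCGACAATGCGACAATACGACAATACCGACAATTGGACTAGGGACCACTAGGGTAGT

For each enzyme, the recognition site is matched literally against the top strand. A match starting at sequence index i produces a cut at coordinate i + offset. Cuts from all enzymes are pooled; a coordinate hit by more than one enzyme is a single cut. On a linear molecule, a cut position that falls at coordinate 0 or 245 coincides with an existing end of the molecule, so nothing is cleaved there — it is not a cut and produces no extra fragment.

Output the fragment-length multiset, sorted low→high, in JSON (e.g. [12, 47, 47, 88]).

Scan for sites:
  YnoV ACTAGGG/4: at [4, 15, 43, 50, 67, 81, 88, 120, 134, 182, 224, 234] ⇒ [8, 19, 47, 54, 71, 85, 92, 124, 138, 186, 228, 238]
  LmaII CGACAAT/4: at [35, 57, 74, 107, 127, 148, 160, 167, 189, 197, 205, 214] ⇒ [39, 61, 78, 111, 131, 152, 164, 171, 193, 201, 209, 218]

Pooled cuts: [8, 19, 39, 47, 54, 61, 71, 78, 85, 92, 111, 124, 131, 138, 152, 164, 171, 186, 193, 201, 209, 218, 228, 238]

Fragments:
  [0,8): 8 bp
  [8,19): 11 bp
  [19,39): 20 bp
  [39,47): 8 bp
  [47,54): 7 bp
  [54,61): 7 bp
  [61,71): 10 bp
  [71,78): 7 bp
  [78,85): 7 bp
  [85,92): 7 bp
  [92,111): 19 bp
  [111,124): 13 bp
  [124,131): 7 bp
  [131,138): 7 bp
  [138,152): 14 bp
  [152,164): 12 bp
  [164,171): 7 bp
  [171,186): 15 bp
  [186,193): 7 bp
  [193,201): 8 bp
  [201,209): 8 bp
  [209,218): 9 bp
  [218,228): 10 bp
  [228,238): 10 bp
  [238,245): 7 bp

[7,7,7,7,7,7,7,7,7,7,8,8,8,8,9,10,10,10,11,12,13,14,15,19,20]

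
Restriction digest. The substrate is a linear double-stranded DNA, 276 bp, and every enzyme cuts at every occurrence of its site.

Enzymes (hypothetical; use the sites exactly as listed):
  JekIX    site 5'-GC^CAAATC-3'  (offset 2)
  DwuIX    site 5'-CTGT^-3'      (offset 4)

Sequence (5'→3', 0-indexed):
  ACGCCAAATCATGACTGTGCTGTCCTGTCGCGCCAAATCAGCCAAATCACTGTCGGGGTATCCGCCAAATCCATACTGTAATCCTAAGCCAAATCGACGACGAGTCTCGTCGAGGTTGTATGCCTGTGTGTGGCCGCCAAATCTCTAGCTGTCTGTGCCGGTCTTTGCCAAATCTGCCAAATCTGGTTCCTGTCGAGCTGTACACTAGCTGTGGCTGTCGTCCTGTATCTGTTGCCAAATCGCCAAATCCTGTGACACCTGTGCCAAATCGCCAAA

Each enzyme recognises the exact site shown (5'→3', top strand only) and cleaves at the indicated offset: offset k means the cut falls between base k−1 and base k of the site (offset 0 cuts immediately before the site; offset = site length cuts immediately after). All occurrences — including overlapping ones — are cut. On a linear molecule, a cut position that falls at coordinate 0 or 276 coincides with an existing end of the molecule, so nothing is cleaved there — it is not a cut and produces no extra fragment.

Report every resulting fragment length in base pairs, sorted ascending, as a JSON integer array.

Scan for sites:
  JekIX GCCAAATC/2: at [2, 31, 40, 63, 87, 135, 166, 175, 233, 241, 262] ⇒ [4, 33, 42, 65, 89, 137, 168, 177, 235, 243, 264]
  DwuIX CTGT/4: at [14, 19, 24, 49, 75, 123, 148, 152, 189, 197, 208, 214, 222, 228, 249, 258] ⇒ [18, 23, 28, 53, 79, 127, 152, 156, 193, 201, 212, 218, 226, 232, 253, 262]

Pooled cuts: [4, 18, 23, 28, 33, 42, 53, 65, 79, 89, 127, 137, 152, 156, 168, 177, 193, 201, 212, 218, 226, 232, 235, 243, 253, 262, 264]

Fragments:
  [0,4): 4 bp
  [4,18): 14 bp
  [18,23): 5 bp
  [23,28): 5 bp
  [28,33): 5 bp
  [33,42): 9 bp
  [42,53): 11 bp
  [53,65): 12 bp
  [65,79): 14 bp
  [79,89): 10 bp
  [89,127): 38 bp
  [127,137): 10 bp
  [137,152): 15 bp
  [152,156): 4 bp
  [156,168): 12 bp
  [168,177): 9 bp
  [177,193): 16 bp
  [193,201): 8 bp
  [201,212): 11 bp
  [212,218): 6 bp
  [218,226): 8 bp
  [226,232): 6 bp
  [232,235): 3 bp
  [235,243): 8 bp
  [243,253): 10 bp
  [253,262): 9 bp
  [262,264): 2 bp
  [264,276): 12 bp

[2,3,4,4,5,5,5,6,6,8,8,8,9,9,9,10,10,10,11,11,12,12,12,14,14,15,16,38]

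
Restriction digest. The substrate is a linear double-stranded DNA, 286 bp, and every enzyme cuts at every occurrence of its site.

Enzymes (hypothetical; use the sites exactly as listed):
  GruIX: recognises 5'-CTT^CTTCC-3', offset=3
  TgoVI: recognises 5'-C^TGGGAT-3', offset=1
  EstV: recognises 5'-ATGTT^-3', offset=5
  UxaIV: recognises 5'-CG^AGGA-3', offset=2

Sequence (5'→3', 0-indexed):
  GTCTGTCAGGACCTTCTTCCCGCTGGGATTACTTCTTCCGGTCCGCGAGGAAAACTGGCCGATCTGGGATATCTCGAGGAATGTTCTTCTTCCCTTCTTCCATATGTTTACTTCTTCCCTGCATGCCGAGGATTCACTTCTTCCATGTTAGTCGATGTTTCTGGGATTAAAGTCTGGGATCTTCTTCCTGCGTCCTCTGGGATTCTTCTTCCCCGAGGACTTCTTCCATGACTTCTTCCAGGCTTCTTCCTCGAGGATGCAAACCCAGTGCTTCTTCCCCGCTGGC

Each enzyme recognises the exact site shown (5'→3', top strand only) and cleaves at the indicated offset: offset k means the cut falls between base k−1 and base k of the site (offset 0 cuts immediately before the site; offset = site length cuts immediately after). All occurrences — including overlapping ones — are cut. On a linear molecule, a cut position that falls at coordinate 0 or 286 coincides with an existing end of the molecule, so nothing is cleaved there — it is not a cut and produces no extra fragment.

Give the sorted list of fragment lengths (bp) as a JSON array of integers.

[2,3,5,7,8,8,8,8,9,9,10,10,10,11,11,11,12,12,12,13,13,13,14,15,15,17,20]

Per-enzyme occurrences:
  GruIX CTTCTTCC/3: at [12, 31, 85, 93, 110, 136, 180, 204, 219, 231, 242, 270] ⇒ [15, 34, 88, 96, 113, 139, 183, 207, 222, 234, 245, 273]
  TgoVI CTGGGAT/1: at [22, 63, 160, 173, 196] ⇒ [23, 64, 161, 174, 197]
  EstV ATGTT/5: at [80, 103, 144, 154] ⇒ [85, 108, 149, 159]
  UxaIV CGAGGA/2: at [45, 74, 126, 213, 251] ⇒ [47, 76, 128, 215, 253]

Pooled cuts: [15, 23, 34, 47, 64, 76, 85, 88, 96, 108, 113, 128, 139, 149, 159, 161, 174, 183, 197, 207, 215, 222, 234, 245, 253, 273]

Fragments:
  [0,15): 15 bp
  [15,23): 8 bp
  [23,34): 11 bp
  [34,47): 13 bp
  [47,64): 17 bp
  [64,76): 12 bp
  [76,85): 9 bp
  [85,88): 3 bp
  [88,96): 8 bp
  [96,108): 12 bp
  [108,113): 5 bp
  [113,128): 15 bp
  [128,139): 11 bp
  [139,149): 10 bp
  [149,159): 10 bp
  [159,161): 2 bp
  [161,174): 13 bp
  [174,183): 9 bp
  [183,197): 14 bp
  [197,207): 10 bp
  [207,215): 8 bp
  [215,222): 7 bp
  [222,234): 12 bp
  [234,245): 11 bp
  [245,253): 8 bp
  [253,273): 20 bp
  [273,286): 13 bp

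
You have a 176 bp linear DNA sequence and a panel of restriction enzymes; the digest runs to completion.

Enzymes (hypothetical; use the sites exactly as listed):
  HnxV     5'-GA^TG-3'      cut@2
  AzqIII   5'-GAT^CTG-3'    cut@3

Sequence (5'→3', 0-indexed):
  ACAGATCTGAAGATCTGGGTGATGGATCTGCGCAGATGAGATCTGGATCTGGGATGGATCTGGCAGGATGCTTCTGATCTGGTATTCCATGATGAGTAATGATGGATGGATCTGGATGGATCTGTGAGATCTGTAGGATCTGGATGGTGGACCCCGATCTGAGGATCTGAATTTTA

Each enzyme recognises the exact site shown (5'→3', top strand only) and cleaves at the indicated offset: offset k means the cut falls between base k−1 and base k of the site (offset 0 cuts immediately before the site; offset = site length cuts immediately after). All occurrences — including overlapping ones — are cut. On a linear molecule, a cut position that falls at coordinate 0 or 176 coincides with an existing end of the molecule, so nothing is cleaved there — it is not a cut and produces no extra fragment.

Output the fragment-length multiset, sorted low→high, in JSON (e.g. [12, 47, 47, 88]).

Scan for sites:
  HnxV (GATG, off=2): starts [20, 34, 52, 66, 90, 100, 104, 114, 142] → cuts [22, 36, 54, 68, 92, 102, 106, 116, 144]
  AzqIII (GATCTG, off=3): starts [3, 11, 24, 39, 45, 56, 75, 108, 118, 127, 136, 155, 163] → cuts [6, 14, 27, 42, 48, 59, 78, 111, 121, 130, 139, 158, 166]

Pooled cuts: [6, 14, 22, 27, 36, 42, 48, 54, 59, 68, 78, 92, 102, 106, 111, 116, 121, 130, 139, 144, 158, 166]

Fragments:
  [0,6): 6 bp
  [6,14): 8 bp
  [14,22): 8 bp
  [22,27): 5 bp
  [27,36): 9 bp
  [36,42): 6 bp
  [42,48): 6 bp
  [48,54): 6 bp
  [54,59): 5 bp
  [59,68): 9 bp
  [68,78): 10 bp
  [78,92): 14 bp
  [92,102): 10 bp
  [102,106): 4 bp
  [106,111): 5 bp
  [111,116): 5 bp
  [116,121): 5 bp
  [121,130): 9 bp
  [130,139): 9 bp
  [139,144): 5 bp
  [144,158): 14 bp
  [158,166): 8 bp
  [166,176): 10 bp

[4,5,5,5,5,5,5,6,6,6,6,8,8,8,9,9,9,9,10,10,10,14,14]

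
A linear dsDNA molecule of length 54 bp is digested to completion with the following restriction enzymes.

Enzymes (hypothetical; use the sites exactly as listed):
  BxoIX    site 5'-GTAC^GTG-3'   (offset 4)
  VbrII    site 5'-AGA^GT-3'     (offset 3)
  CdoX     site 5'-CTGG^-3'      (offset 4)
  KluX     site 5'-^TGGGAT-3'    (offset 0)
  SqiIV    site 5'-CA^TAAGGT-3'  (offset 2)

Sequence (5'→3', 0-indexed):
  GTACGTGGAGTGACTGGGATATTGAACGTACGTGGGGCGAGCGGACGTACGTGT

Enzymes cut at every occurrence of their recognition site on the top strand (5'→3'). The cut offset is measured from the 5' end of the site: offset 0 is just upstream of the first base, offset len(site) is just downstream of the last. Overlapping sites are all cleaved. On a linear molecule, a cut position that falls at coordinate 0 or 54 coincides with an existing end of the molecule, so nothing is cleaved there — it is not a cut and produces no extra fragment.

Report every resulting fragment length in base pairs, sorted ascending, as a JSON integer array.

[3,4,4,10,14,19]

Site scan:
  BxoIX GTACGTG/4: at [0, 27, 46] ⇒ [4, 31, 50]
  VbrII (AGAGT, off=3): no sites
  CdoX CTGG/4: at [13] ⇒ [17]
  KluX TGGGAT/0: at [14] ⇒ [14]
  SqiIV (CATAAGGT, off=2): no sites

Pooled cuts: [4, 14, 17, 31, 50]

Fragment lengths:
  [0,4): 4 bp
  [4,14): 10 bp
  [14,17): 3 bp
  [17,31): 14 bp
  [31,50): 19 bp
  [50,54): 4 bp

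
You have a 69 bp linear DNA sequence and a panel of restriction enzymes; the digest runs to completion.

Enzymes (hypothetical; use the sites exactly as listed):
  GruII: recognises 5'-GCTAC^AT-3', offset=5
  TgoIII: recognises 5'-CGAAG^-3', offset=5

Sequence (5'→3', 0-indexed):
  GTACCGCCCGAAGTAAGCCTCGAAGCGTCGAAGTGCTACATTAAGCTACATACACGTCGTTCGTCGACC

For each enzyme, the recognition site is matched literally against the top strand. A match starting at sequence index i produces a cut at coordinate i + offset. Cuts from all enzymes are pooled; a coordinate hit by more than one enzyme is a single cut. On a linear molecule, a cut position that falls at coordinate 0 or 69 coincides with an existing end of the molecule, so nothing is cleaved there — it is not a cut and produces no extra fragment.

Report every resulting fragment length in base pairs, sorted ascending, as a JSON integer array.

[6,8,10,12,13,20]

Site scan:
  GruII GCTACAT/5: at [34, 44] ⇒ [39, 49]
  TgoIII CGAAG/5: at [8, 20, 28] ⇒ [13, 25, 33]

All cut coordinates (distinct, sorted): [13, 25, 33, 39, 49]

Fragments:
  [0,13): 13 bp
  [13,25): 12 bp
  [25,33): 8 bp
  [33,39): 6 bp
  [39,49): 10 bp
  [49,69): 20 bp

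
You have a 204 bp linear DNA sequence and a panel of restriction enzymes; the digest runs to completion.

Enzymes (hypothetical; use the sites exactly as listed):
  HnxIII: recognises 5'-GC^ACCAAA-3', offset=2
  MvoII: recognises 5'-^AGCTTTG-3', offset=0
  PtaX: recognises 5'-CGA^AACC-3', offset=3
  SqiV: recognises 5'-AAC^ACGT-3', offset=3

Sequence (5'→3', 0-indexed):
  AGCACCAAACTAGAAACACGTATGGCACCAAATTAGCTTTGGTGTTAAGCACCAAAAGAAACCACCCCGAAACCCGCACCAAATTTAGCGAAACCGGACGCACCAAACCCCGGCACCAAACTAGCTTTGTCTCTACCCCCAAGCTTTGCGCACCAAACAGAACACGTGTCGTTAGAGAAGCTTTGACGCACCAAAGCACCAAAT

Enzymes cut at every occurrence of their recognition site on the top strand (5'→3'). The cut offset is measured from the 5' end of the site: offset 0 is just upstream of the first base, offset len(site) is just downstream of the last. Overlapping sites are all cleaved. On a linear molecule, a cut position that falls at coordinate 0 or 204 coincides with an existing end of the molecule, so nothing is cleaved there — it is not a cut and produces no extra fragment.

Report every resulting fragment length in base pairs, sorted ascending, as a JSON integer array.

Site scan:
  HnxIII GCACCAAA/2: at [1, 24, 48, 75, 99, 112, 149, 187, 195] ⇒ [3, 26, 50, 77, 101, 114, 151, 189, 197]
  MvoII AGCTTTG/0: at [34, 122, 141, 178] ⇒ [34, 122, 141, 178]
  PtaX CGAAACC/3: at [67, 88] ⇒ [70, 91]
  SqiV AACACGT/3: at [14, 160] ⇒ [17, 163]

All cut coordinates (distinct, sorted): [3, 17, 26, 34, 50, 70, 77, 91, 101, 114, 122, 141, 151, 163, 178, 189, 197]

Fragments:
  [0,3): 3 bp
  [3,17): 14 bp
  [17,26): 9 bp
  [26,34): 8 bp
  [34,50): 16 bp
  [50,70): 20 bp
  [70,77): 7 bp
  [77,91): 14 bp
  [91,101): 10 bp
  [101,114): 13 bp
  [114,122): 8 bp
  [122,141): 19 bp
  [141,151): 10 bp
  [151,163): 12 bp
  [163,178): 15 bp
  [178,189): 11 bp
  [189,197): 8 bp
  [197,204): 7 bp

[3,7,7,8,8,8,9,10,10,11,12,13,14,14,15,16,19,20]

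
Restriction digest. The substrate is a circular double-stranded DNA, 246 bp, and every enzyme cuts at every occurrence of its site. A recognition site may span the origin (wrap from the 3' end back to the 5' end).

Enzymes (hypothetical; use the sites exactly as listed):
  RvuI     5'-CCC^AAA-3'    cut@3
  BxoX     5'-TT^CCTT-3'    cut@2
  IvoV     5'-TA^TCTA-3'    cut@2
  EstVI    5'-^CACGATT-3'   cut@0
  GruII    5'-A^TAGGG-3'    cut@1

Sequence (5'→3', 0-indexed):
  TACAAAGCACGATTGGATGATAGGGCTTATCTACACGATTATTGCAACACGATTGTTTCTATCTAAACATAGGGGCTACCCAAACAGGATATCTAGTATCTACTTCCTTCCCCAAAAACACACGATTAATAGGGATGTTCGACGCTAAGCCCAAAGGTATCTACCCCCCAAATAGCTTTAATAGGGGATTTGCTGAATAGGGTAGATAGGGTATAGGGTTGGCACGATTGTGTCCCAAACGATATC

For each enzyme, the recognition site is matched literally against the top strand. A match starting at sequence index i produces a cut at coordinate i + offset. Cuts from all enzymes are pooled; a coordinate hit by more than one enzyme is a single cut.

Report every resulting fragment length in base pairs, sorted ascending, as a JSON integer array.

[4,7,7,7,7,7,8,8,8,9,9,9,9,9,10,10,12,12,13,14,14,14,16,23]

Site scan:
  RvuI (CCCAAA, off=3): starts [78, 110, 149, 166, 233] → cuts [81, 113, 152, 169, 236]
  BxoX (TTCCTT, off=2): starts [103] → cuts [105]
  IvoV (TATCTA, off=2): starts [27, 59, 89, 96, 157, 242] → cuts [29, 61, 91, 98, 159, 244]
  EstVI (CACGATT, off=0): starts [7, 33, 47, 120, 222] → cuts [7, 33, 47, 120, 222]
  GruII (ATAGGG, off=1): starts [19, 68, 128, 180, 196, 205, 212] → cuts [20, 69, 129, 181, 197, 206, 213]

All cut coordinates (distinct, sorted): [7, 20, 29, 33, 47, 61, 69, 81, 91, 98, 105, 113, 120, 129, 152, 159, 169, 181, 197, 206, 213, 222, 236, 244]

Fragments:
  7→20: 13 bp
  20→29: 9 bp
  29→33: 4 bp
  33→47: 14 bp
  47→61: 14 bp
  61→69: 8 bp
  69→81: 12 bp
  81→91: 10 bp
  91→98: 7 bp
  98→105: 7 bp
  105→113: 8 bp
  113→120: 7 bp
  120→129: 9 bp
  129→152: 23 bp
  152→159: 7 bp
  159→169: 10 bp
  169→181: 12 bp
  181→197: 16 bp
  197→206: 9 bp
  206→213: 7 bp
  213→222: 9 bp
  222→236: 14 bp
  236→244: 8 bp
  244→7 (wrap): 246-244+7 = 9 bp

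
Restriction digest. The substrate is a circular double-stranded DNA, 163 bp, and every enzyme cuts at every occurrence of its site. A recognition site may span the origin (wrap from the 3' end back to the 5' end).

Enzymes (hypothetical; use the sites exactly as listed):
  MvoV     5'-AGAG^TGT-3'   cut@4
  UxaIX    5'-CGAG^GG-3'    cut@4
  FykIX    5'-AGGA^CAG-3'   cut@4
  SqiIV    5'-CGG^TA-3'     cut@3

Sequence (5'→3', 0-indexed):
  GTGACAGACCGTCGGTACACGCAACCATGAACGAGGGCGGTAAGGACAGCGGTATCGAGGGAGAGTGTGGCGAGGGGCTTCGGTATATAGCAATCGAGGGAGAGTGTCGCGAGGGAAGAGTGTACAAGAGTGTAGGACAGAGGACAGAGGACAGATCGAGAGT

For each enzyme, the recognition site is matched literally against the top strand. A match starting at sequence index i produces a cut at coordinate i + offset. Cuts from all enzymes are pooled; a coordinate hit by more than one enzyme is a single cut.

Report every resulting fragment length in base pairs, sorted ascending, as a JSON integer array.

[5,6,6,6,6,7,7,7,7,7,9,9,9,10,11,15,16,20]

Per-enzyme occurrences:
  MvoV AGAGTGT/4: at [61, 100, 116, 126, 158] ⇒ [65, 104, 120, 130, 162]
  UxaIX CGAGGG/4: at [31, 55, 70, 94, 109] ⇒ [35, 59, 74, 98, 113]
  FykIX AGGACAG/4: at [42, 133, 140, 147] ⇒ [46, 137, 144, 151]
  SqiIV CGGTA/3: at [12, 37, 49, 80] ⇒ [15, 40, 52, 83]

All cut coordinates (distinct, sorted): [15, 35, 40, 46, 52, 59, 65, 74, 83, 98, 104, 113, 120, 130, 137, 144, 151, 162]

Fragments:
  15→35: 20 bp
  35→40: 5 bp
  40→46: 6 bp
  46→52: 6 bp
  52→59: 7 bp
  59→65: 6 bp
  65→74: 9 bp
  74→83: 9 bp
  83→98: 15 bp
  98→104: 6 bp
  104→113: 9 bp
  113→120: 7 bp
  120→130: 10 bp
  130→137: 7 bp
  137→144: 7 bp
  144→151: 7 bp
  151→162: 11 bp
  162→15 (wrap): 163-162+15 = 16 bp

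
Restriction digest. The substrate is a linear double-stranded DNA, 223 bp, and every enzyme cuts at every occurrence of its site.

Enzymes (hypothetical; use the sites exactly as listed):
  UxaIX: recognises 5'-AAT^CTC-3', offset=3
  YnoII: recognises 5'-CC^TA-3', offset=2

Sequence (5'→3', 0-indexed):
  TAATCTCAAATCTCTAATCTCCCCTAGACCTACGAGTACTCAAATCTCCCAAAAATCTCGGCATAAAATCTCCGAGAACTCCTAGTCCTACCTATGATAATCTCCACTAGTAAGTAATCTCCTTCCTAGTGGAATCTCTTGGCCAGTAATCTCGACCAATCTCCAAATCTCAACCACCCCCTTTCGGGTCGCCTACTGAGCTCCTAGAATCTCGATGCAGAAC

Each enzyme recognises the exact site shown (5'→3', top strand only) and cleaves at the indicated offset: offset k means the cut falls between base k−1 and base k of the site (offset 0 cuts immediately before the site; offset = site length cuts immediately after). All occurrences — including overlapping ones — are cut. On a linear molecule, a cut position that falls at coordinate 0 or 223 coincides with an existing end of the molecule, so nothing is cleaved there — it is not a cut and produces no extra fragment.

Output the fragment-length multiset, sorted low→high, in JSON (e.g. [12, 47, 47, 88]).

[4,4,6,6,6,6,7,7,8,8,9,9,10,11,11,13,13,13,15,15,17,25]

Site scan:
  UxaIX AATCTC/3: at [1, 8, 15, 42, 53, 66, 98, 115, 132, 147, 157, 165, 207] ⇒ [4, 11, 18, 45, 56, 69, 101, 118, 135, 150, 160, 168, 210]
  YnoII CCTA/2: at [22, 28, 80, 86, 90, 124, 191, 202] ⇒ [24, 30, 82, 88, 92, 126, 193, 204]

All cut coordinates (distinct, sorted): [4, 11, 18, 24, 30, 45, 56, 69, 82, 88, 92, 101, 118, 126, 135, 150, 160, 168, 193, 204, 210]

Fragments:
  [0,4): 4 bp
  [4,11): 7 bp
  [11,18): 7 bp
  [18,24): 6 bp
  [24,30): 6 bp
  [30,45): 15 bp
  [45,56): 11 bp
  [56,69): 13 bp
  [69,82): 13 bp
  [82,88): 6 bp
  [88,92): 4 bp
  [92,101): 9 bp
  [101,118): 17 bp
  [118,126): 8 bp
  [126,135): 9 bp
  [135,150): 15 bp
  [150,160): 10 bp
  [160,168): 8 bp
  [168,193): 25 bp
  [193,204): 11 bp
  [204,210): 6 bp
  [210,223): 13 bp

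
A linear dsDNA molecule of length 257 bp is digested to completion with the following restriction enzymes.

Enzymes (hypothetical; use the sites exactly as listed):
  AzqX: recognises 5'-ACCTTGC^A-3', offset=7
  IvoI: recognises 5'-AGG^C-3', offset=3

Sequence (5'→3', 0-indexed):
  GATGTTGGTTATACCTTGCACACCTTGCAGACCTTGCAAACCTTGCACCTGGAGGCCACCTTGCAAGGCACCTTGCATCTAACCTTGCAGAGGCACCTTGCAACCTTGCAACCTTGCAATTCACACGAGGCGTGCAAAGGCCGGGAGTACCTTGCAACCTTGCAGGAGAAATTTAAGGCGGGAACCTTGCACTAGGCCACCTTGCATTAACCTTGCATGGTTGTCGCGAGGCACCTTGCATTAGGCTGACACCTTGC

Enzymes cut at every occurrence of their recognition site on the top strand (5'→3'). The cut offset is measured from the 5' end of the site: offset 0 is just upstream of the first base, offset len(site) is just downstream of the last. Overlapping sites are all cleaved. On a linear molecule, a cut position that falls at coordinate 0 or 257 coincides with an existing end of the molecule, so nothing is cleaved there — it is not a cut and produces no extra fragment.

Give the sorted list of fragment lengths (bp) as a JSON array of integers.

Scan for sites:
  AzqX ACCTTGCA/7: at [12, 21, 30, 39, 57, 69, 81, 94, 102, 110, 148, 156, 183, 198, 209, 232] ⇒ [19, 28, 37, 46, 64, 76, 88, 101, 109, 117, 155, 163, 190, 205, 216, 239]
  IvoI AGGC/3: at [52, 65, 90, 127, 137, 175, 193, 228, 242] ⇒ [55, 68, 93, 130, 140, 178, 196, 231, 245]

All cut coordinates (distinct, sorted): [19, 28, 37, 46, 55, 64, 68, 76, 88, 93, 101, 109, 117, 130, 140, 155, 163, 178, 190, 196, 205, 216, 231, 239, 245]

Fragments:
  [0,19): 19 bp
  [19,28): 9 bp
  [28,37): 9 bp
  [37,46): 9 bp
  [46,55): 9 bp
  [55,64): 9 bp
  [64,68): 4 bp
  [68,76): 8 bp
  [76,88): 12 bp
  [88,93): 5 bp
  [93,101): 8 bp
  [101,109): 8 bp
  [109,117): 8 bp
  [117,130): 13 bp
  [130,140): 10 bp
  [140,155): 15 bp
  [155,163): 8 bp
  [163,178): 15 bp
  [178,190): 12 bp
  [190,196): 6 bp
  [196,205): 9 bp
  [205,216): 11 bp
  [216,231): 15 bp
  [231,239): 8 bp
  [239,245): 6 bp
  [245,257): 12 bp

[4,5,6,6,8,8,8,8,8,8,9,9,9,9,9,9,10,11,12,12,12,13,15,15,15,19]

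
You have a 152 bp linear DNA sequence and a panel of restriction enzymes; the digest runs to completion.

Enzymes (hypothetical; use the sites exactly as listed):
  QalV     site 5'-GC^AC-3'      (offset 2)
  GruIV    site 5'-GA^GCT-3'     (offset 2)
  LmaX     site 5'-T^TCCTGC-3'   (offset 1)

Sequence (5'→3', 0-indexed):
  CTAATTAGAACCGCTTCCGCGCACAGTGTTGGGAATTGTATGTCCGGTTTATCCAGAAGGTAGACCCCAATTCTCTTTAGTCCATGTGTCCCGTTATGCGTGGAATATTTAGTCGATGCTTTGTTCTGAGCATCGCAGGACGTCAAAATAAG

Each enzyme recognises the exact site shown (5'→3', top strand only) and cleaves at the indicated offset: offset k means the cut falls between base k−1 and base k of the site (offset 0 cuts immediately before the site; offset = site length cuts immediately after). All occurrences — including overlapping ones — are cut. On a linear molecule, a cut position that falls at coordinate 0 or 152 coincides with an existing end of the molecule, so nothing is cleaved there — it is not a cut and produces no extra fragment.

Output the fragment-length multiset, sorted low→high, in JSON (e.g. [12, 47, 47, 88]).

Per-enzyme occurrences:
  QalV (GCAC, off=2): starts [20] → cuts [22]
  GruIV (GAGCT, off=2): no sites
  LmaX (TTCCTGC, off=1): no sites

All cut coordinates (distinct, sorted): [22]

Fragment lengths:
  [0,22): 22 bp
  [22,152): 130 bp

[22,130]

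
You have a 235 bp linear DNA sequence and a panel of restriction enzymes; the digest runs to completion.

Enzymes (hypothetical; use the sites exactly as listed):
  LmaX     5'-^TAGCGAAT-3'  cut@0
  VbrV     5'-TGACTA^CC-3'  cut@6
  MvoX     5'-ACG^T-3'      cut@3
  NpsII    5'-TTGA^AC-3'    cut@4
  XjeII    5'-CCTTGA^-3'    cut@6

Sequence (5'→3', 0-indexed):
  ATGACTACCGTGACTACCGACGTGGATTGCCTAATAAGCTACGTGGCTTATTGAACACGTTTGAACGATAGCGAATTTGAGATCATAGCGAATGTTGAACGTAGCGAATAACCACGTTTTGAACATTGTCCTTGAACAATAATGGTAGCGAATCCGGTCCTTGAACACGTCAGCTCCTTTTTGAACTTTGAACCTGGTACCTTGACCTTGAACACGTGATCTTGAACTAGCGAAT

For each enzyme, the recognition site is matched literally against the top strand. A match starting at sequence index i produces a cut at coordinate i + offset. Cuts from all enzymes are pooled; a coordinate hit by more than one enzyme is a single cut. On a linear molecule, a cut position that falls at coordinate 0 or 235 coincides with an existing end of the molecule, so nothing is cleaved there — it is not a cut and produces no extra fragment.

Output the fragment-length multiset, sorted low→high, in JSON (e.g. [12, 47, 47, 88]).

Site scan:
  LmaX TAGCGAAT/0: at [68, 85, 101, 145, 227] ⇒ [68, 85, 101, 145, 227]
  VbrV TGACTACC/6: at [1, 10] ⇒ [7, 16]
  MvoX ACGT/3: at [19, 40, 56, 98, 113, 166, 213] ⇒ [22, 43, 59, 101, 116, 169, 216]
  NpsII TTGAAC/4: at [50, 60, 94, 118, 131, 160, 180, 187, 207, 221] ⇒ [54, 64, 98, 122, 135, 164, 184, 191, 211, 225]
  XjeII CCTTGA/6: at [129, 158, 199, 205] ⇒ [135, 164, 205, 211]

Pooled cuts: [7, 16, 22, 43, 54, 59, 64, 68, 85, 98, 101, 116, 122, 135, 145, 164, 169, 184, 191, 205, 211, 216, 225, 227]

Fragments:
  [0,7): 7 bp
  [7,16): 9 bp
  [16,22): 6 bp
  [22,43): 21 bp
  [43,54): 11 bp
  [54,59): 5 bp
  [59,64): 5 bp
  [64,68): 4 bp
  [68,85): 17 bp
  [85,98): 13 bp
  [98,101): 3 bp
  [101,116): 15 bp
  [116,122): 6 bp
  [122,135): 13 bp
  [135,145): 10 bp
  [145,164): 19 bp
  [164,169): 5 bp
  [169,184): 15 bp
  [184,191): 7 bp
  [191,205): 14 bp
  [205,211): 6 bp
  [211,216): 5 bp
  [216,225): 9 bp
  [225,227): 2 bp
  [227,235): 8 bp

[2,3,4,5,5,5,5,6,6,6,7,7,8,9,9,10,11,13,13,14,15,15,17,19,21]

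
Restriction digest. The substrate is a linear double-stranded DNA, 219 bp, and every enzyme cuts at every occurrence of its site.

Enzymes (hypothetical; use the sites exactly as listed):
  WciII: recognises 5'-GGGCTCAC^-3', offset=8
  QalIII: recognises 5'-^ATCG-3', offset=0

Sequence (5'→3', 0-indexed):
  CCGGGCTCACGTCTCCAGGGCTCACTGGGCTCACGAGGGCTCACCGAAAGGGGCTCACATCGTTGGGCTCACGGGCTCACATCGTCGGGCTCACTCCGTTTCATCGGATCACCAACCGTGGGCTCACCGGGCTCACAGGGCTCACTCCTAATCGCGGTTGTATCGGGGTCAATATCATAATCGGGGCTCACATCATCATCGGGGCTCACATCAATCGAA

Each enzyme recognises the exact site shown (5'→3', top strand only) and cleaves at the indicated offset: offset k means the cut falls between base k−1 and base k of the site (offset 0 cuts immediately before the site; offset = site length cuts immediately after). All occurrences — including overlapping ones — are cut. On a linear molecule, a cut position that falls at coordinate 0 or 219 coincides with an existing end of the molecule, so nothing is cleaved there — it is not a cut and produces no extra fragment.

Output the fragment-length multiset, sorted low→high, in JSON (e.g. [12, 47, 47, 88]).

[4,5,6,6,8,8,9,9,9,10,10,11,12,12,14,14,14,15,18,25]

Site scan:
  WciII GGGCTCAC/8: at [2, 17, 26, 36, 50, 64, 72, 86, 119, 128, 137, 183, 201] ⇒ [10, 25, 34, 44, 58, 72, 80, 94, 127, 136, 145, 191, 209]
  QalIII ATCG/0: at [58, 80, 102, 150, 161, 179, 197, 213] ⇒ [58, 80, 102, 150, 161, 179, 197, 213]

Pooled cuts: [10, 25, 34, 44, 58, 72, 80, 94, 102, 127, 136, 145, 150, 161, 179, 191, 197, 209, 213]

Fragment lengths:
  [0,10): 10 bp
  [10,25): 15 bp
  [25,34): 9 bp
  [34,44): 10 bp
  [44,58): 14 bp
  [58,72): 14 bp
  [72,80): 8 bp
  [80,94): 14 bp
  [94,102): 8 bp
  [102,127): 25 bp
  [127,136): 9 bp
  [136,145): 9 bp
  [145,150): 5 bp
  [150,161): 11 bp
  [161,179): 18 bp
  [179,191): 12 bp
  [191,197): 6 bp
  [197,209): 12 bp
  [209,213): 4 bp
  [213,219): 6 bp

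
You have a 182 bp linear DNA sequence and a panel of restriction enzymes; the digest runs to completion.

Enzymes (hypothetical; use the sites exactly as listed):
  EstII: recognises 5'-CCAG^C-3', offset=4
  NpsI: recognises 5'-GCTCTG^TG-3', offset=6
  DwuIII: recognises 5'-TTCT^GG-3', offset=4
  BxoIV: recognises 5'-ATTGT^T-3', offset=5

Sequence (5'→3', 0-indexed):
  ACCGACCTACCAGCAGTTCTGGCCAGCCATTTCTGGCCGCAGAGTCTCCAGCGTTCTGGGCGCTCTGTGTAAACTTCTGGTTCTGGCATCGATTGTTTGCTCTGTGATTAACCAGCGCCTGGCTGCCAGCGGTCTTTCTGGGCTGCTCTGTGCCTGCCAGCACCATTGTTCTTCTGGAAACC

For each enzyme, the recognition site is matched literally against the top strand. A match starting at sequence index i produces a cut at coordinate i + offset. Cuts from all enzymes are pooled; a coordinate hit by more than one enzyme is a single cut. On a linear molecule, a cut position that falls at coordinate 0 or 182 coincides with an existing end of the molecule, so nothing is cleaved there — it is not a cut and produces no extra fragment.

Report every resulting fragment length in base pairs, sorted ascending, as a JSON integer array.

[6,6,6,6,7,7,8,8,9,10,10,10,11,11,11,12,13,14,17]

Scan for sites:
  EstII (CCAGC, off=4): starts [9, 22, 47, 111, 125, 156] → cuts [13, 26, 51, 115, 129, 160]
  NpsI (GCTCTGTG, off=6): starts [61, 98, 144] → cuts [67, 104, 150]
  DwuIII (TTCTGG, off=4): starts [16, 30, 53, 74, 80, 135, 171] → cuts [20, 34, 57, 78, 84, 139, 175]
  BxoIV (ATTGTT, off=5): starts [91, 164] → cuts [96, 169]

All cut coordinates (distinct, sorted): [13, 20, 26, 34, 51, 57, 67, 78, 84, 96, 104, 115, 129, 139, 150, 160, 169, 175]

Fragment lengths:
  [0,13): 13 bp
  [13,20): 7 bp
  [20,26): 6 bp
  [26,34): 8 bp
  [34,51): 17 bp
  [51,57): 6 bp
  [57,67): 10 bp
  [67,78): 11 bp
  [78,84): 6 bp
  [84,96): 12 bp
  [96,104): 8 bp
  [104,115): 11 bp
  [115,129): 14 bp
  [129,139): 10 bp
  [139,150): 11 bp
  [150,160): 10 bp
  [160,169): 9 bp
  [169,175): 6 bp
  [175,182): 7 bp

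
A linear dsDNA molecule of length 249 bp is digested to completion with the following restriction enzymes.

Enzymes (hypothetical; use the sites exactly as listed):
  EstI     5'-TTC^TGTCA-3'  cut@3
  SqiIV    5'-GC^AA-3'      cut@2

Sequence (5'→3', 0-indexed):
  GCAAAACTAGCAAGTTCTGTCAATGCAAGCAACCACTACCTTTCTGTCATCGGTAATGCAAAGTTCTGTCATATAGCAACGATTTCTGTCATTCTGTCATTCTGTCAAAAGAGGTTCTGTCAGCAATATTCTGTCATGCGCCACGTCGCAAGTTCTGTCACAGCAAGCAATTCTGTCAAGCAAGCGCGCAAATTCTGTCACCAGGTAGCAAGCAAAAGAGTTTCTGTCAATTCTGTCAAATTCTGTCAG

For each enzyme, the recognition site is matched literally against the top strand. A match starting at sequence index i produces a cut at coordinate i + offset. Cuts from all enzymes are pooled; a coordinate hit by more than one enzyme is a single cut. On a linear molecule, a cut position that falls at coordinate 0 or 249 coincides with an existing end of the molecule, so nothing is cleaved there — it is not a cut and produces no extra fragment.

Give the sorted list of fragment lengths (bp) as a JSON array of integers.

[2,4,4,4,5,6,6,6,6,7,7,7,8,8,8,8,9,9,9,9,9,10,11,11,14,14,15,15,18]

Scan for sites:
  EstI (TTCTGTCA, off=3): starts [14, 41, 63, 83, 91, 99, 114, 128, 152, 170, 192, 221, 230, 240] → cuts [17, 44, 66, 86, 94, 102, 117, 131, 155, 173, 195, 224, 233, 243]
  SqiIV (GCAA, off=2): starts [0, 9, 24, 28, 57, 75, 122, 147, 162, 166, 179, 187, 207, 211] → cuts [2, 11, 26, 30, 59, 77, 124, 149, 164, 168, 181, 189, 209, 213]

All cut coordinates (distinct, sorted): [2, 11, 17, 26, 30, 44, 59, 66, 77, 86, 94, 102, 117, 124, 131, 149, 155, 164, 168, 173, 181, 189, 195, 209, 213, 224, 233, 243]

Fragment lengths:
  [0,2): 2 bp
  [2,11): 9 bp
  [11,17): 6 bp
  [17,26): 9 bp
  [26,30): 4 bp
  [30,44): 14 bp
  [44,59): 15 bp
  [59,66): 7 bp
  [66,77): 11 bp
  [77,86): 9 bp
  [86,94): 8 bp
  [94,102): 8 bp
  [102,117): 15 bp
  [117,124): 7 bp
  [124,131): 7 bp
  [131,149): 18 bp
  [149,155): 6 bp
  [155,164): 9 bp
  [164,168): 4 bp
  [168,173): 5 bp
  [173,181): 8 bp
  [181,189): 8 bp
  [189,195): 6 bp
  [195,209): 14 bp
  [209,213): 4 bp
  [213,224): 11 bp
  [224,233): 9 bp
  [233,243): 10 bp
  [243,249): 6 bp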